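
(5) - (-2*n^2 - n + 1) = 2*n^2 + n + 4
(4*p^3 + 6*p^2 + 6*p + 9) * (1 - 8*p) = -32*p^4 - 44*p^3 - 42*p^2 - 66*p + 9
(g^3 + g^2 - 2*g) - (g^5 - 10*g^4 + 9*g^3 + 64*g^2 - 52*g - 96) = -g^5 + 10*g^4 - 8*g^3 - 63*g^2 + 50*g + 96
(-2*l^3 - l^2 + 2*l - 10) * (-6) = 12*l^3 + 6*l^2 - 12*l + 60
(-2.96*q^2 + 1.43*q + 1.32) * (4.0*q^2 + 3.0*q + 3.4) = -11.84*q^4 - 3.16*q^3 - 0.494*q^2 + 8.822*q + 4.488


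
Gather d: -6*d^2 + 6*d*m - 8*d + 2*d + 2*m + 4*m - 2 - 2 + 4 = -6*d^2 + d*(6*m - 6) + 6*m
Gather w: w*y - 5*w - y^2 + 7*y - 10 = w*(y - 5) - y^2 + 7*y - 10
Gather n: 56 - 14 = 42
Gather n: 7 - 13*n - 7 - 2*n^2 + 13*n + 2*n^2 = 0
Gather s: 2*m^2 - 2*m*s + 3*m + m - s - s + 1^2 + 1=2*m^2 + 4*m + s*(-2*m - 2) + 2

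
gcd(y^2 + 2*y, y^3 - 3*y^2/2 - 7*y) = y^2 + 2*y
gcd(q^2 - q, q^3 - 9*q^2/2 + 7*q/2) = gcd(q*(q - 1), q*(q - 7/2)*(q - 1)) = q^2 - q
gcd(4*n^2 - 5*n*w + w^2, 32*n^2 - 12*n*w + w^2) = -4*n + w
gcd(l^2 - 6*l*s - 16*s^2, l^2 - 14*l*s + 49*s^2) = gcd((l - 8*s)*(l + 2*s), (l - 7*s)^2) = 1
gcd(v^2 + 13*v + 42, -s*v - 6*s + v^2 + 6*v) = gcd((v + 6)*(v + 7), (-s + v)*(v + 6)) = v + 6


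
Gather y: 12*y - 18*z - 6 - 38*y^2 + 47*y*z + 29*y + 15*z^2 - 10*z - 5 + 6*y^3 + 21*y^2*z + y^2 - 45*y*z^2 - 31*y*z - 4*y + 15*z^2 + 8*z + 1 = 6*y^3 + y^2*(21*z - 37) + y*(-45*z^2 + 16*z + 37) + 30*z^2 - 20*z - 10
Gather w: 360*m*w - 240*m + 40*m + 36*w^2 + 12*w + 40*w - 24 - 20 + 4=-200*m + 36*w^2 + w*(360*m + 52) - 40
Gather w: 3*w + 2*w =5*w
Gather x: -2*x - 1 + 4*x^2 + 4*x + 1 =4*x^2 + 2*x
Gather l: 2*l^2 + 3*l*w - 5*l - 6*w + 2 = 2*l^2 + l*(3*w - 5) - 6*w + 2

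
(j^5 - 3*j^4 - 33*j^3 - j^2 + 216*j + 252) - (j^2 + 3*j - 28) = j^5 - 3*j^4 - 33*j^3 - 2*j^2 + 213*j + 280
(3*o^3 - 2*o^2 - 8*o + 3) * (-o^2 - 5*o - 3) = -3*o^5 - 13*o^4 + 9*o^3 + 43*o^2 + 9*o - 9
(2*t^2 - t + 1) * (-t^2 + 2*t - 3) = -2*t^4 + 5*t^3 - 9*t^2 + 5*t - 3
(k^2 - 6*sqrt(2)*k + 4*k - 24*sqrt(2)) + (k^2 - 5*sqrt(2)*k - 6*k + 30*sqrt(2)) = 2*k^2 - 11*sqrt(2)*k - 2*k + 6*sqrt(2)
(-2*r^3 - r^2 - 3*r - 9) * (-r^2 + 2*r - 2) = 2*r^5 - 3*r^4 + 5*r^3 + 5*r^2 - 12*r + 18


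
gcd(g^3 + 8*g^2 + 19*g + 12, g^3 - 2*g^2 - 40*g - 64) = g + 4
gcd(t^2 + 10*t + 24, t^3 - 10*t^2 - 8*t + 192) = t + 4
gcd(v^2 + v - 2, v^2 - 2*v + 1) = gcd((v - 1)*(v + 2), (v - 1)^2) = v - 1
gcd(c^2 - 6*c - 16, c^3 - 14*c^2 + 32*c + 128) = c^2 - 6*c - 16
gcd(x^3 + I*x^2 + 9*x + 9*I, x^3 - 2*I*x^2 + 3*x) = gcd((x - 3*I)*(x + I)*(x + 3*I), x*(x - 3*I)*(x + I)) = x^2 - 2*I*x + 3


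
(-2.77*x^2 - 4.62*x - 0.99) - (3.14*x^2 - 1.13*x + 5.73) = -5.91*x^2 - 3.49*x - 6.72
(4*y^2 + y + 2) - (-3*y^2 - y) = 7*y^2 + 2*y + 2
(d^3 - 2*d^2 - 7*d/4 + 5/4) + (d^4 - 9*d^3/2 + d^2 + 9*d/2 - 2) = d^4 - 7*d^3/2 - d^2 + 11*d/4 - 3/4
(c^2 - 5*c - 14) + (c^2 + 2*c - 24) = 2*c^2 - 3*c - 38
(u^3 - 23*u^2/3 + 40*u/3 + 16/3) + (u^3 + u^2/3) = 2*u^3 - 22*u^2/3 + 40*u/3 + 16/3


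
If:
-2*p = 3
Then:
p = -3/2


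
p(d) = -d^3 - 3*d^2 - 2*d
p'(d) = -3*d^2 - 6*d - 2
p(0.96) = -5.57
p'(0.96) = -10.52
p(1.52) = -13.48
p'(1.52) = -18.05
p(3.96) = -117.06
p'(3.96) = -72.80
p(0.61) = -2.56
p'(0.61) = -6.78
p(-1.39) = -0.33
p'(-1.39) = 0.54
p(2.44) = -37.27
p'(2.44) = -34.50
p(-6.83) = 192.33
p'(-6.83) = -100.97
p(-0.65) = 0.31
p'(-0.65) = 0.63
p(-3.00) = 6.00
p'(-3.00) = -11.00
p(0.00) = 0.00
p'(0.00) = -2.00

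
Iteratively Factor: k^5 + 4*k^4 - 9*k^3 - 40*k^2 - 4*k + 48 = (k - 1)*(k^4 + 5*k^3 - 4*k^2 - 44*k - 48) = (k - 3)*(k - 1)*(k^3 + 8*k^2 + 20*k + 16) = (k - 3)*(k - 1)*(k + 2)*(k^2 + 6*k + 8) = (k - 3)*(k - 1)*(k + 2)^2*(k + 4)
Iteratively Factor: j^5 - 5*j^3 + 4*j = (j)*(j^4 - 5*j^2 + 4) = j*(j - 2)*(j^3 + 2*j^2 - j - 2) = j*(j - 2)*(j - 1)*(j^2 + 3*j + 2) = j*(j - 2)*(j - 1)*(j + 1)*(j + 2)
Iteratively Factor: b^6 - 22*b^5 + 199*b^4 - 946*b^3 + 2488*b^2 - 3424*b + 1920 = (b - 5)*(b^5 - 17*b^4 + 114*b^3 - 376*b^2 + 608*b - 384) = (b - 5)*(b - 4)*(b^4 - 13*b^3 + 62*b^2 - 128*b + 96) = (b - 5)*(b - 4)*(b - 2)*(b^3 - 11*b^2 + 40*b - 48) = (b - 5)*(b - 4)^2*(b - 2)*(b^2 - 7*b + 12) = (b - 5)*(b - 4)^2*(b - 3)*(b - 2)*(b - 4)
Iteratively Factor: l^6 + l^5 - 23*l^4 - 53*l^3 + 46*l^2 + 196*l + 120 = (l + 1)*(l^5 - 23*l^3 - 30*l^2 + 76*l + 120) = (l + 1)*(l + 2)*(l^4 - 2*l^3 - 19*l^2 + 8*l + 60) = (l + 1)*(l + 2)^2*(l^3 - 4*l^2 - 11*l + 30) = (l + 1)*(l + 2)^2*(l + 3)*(l^2 - 7*l + 10) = (l - 2)*(l + 1)*(l + 2)^2*(l + 3)*(l - 5)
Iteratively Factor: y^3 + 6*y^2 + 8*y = (y)*(y^2 + 6*y + 8) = y*(y + 2)*(y + 4)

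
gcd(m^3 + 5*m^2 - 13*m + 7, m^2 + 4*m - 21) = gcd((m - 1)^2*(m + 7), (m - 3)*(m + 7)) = m + 7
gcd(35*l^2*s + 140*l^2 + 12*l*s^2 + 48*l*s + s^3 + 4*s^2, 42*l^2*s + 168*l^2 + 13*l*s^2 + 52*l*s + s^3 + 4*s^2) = 7*l*s + 28*l + s^2 + 4*s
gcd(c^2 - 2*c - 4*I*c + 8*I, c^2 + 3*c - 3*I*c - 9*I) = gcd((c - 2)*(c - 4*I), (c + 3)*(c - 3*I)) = 1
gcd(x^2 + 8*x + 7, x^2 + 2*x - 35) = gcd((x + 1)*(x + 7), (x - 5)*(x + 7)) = x + 7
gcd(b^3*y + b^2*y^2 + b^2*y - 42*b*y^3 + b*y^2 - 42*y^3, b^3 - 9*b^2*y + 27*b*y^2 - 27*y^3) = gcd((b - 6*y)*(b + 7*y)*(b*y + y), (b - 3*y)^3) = 1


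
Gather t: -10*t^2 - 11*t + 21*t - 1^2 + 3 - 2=-10*t^2 + 10*t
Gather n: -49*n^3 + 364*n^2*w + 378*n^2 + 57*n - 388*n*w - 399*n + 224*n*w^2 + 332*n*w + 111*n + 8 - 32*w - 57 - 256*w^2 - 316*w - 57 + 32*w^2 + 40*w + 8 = -49*n^3 + n^2*(364*w + 378) + n*(224*w^2 - 56*w - 231) - 224*w^2 - 308*w - 98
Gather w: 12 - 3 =9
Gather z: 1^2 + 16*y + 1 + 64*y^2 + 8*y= 64*y^2 + 24*y + 2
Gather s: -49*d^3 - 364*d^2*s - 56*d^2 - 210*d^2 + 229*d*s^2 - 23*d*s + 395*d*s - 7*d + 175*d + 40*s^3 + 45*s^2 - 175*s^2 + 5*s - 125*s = -49*d^3 - 266*d^2 + 168*d + 40*s^3 + s^2*(229*d - 130) + s*(-364*d^2 + 372*d - 120)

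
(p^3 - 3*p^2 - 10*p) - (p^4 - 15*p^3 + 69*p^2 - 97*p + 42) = -p^4 + 16*p^3 - 72*p^2 + 87*p - 42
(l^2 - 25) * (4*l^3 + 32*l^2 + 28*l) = 4*l^5 + 32*l^4 - 72*l^3 - 800*l^2 - 700*l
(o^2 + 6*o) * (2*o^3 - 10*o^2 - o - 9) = 2*o^5 + 2*o^4 - 61*o^3 - 15*o^2 - 54*o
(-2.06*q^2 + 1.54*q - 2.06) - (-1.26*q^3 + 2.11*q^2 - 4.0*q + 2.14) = 1.26*q^3 - 4.17*q^2 + 5.54*q - 4.2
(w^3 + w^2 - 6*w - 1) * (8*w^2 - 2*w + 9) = 8*w^5 + 6*w^4 - 41*w^3 + 13*w^2 - 52*w - 9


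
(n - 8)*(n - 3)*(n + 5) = n^3 - 6*n^2 - 31*n + 120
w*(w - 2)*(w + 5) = w^3 + 3*w^2 - 10*w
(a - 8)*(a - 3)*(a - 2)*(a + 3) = a^4 - 10*a^3 + 7*a^2 + 90*a - 144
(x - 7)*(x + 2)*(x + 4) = x^3 - x^2 - 34*x - 56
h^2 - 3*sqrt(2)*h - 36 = (h - 6*sqrt(2))*(h + 3*sqrt(2))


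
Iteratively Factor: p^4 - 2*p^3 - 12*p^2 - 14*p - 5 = (p + 1)*(p^3 - 3*p^2 - 9*p - 5) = (p - 5)*(p + 1)*(p^2 + 2*p + 1) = (p - 5)*(p + 1)^2*(p + 1)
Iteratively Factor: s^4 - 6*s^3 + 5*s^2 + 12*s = (s + 1)*(s^3 - 7*s^2 + 12*s) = (s - 4)*(s + 1)*(s^2 - 3*s) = (s - 4)*(s - 3)*(s + 1)*(s)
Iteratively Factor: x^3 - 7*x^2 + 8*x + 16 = (x - 4)*(x^2 - 3*x - 4) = (x - 4)^2*(x + 1)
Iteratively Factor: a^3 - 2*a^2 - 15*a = (a - 5)*(a^2 + 3*a) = (a - 5)*(a + 3)*(a)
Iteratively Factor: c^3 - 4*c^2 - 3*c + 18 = (c - 3)*(c^2 - c - 6) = (c - 3)*(c + 2)*(c - 3)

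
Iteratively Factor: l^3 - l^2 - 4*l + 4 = (l - 2)*(l^2 + l - 2) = (l - 2)*(l - 1)*(l + 2)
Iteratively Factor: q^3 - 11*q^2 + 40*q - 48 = (q - 4)*(q^2 - 7*q + 12) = (q - 4)^2*(q - 3)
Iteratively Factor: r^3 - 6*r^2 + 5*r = (r - 5)*(r^2 - r) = (r - 5)*(r - 1)*(r)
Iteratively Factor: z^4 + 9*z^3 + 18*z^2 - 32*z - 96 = (z - 2)*(z^3 + 11*z^2 + 40*z + 48) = (z - 2)*(z + 4)*(z^2 + 7*z + 12) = (z - 2)*(z + 4)^2*(z + 3)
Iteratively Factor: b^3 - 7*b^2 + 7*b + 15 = (b - 3)*(b^2 - 4*b - 5) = (b - 3)*(b + 1)*(b - 5)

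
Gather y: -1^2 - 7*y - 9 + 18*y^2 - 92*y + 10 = 18*y^2 - 99*y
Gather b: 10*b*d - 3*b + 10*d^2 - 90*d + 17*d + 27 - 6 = b*(10*d - 3) + 10*d^2 - 73*d + 21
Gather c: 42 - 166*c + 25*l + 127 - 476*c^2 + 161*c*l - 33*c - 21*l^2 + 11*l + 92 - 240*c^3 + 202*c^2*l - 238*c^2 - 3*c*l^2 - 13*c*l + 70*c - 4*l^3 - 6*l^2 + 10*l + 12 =-240*c^3 + c^2*(202*l - 714) + c*(-3*l^2 + 148*l - 129) - 4*l^3 - 27*l^2 + 46*l + 273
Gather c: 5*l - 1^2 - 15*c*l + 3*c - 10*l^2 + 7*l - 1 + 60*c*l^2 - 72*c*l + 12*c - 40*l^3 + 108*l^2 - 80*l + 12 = c*(60*l^2 - 87*l + 15) - 40*l^3 + 98*l^2 - 68*l + 10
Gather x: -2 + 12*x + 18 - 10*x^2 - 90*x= -10*x^2 - 78*x + 16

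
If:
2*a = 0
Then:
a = 0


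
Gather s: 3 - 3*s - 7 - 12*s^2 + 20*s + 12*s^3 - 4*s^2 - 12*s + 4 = 12*s^3 - 16*s^2 + 5*s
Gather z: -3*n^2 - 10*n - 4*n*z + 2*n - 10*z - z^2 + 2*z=-3*n^2 - 8*n - z^2 + z*(-4*n - 8)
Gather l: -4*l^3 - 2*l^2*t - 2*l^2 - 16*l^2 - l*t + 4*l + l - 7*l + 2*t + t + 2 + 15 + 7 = -4*l^3 + l^2*(-2*t - 18) + l*(-t - 2) + 3*t + 24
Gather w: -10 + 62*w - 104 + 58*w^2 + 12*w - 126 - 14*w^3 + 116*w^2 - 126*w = -14*w^3 + 174*w^2 - 52*w - 240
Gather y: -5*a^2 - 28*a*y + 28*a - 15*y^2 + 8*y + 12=-5*a^2 + 28*a - 15*y^2 + y*(8 - 28*a) + 12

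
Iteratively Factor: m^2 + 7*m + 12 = (m + 4)*(m + 3)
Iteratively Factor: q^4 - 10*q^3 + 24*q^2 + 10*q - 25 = (q + 1)*(q^3 - 11*q^2 + 35*q - 25) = (q - 5)*(q + 1)*(q^2 - 6*q + 5) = (q - 5)*(q - 1)*(q + 1)*(q - 5)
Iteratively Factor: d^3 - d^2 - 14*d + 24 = (d + 4)*(d^2 - 5*d + 6) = (d - 2)*(d + 4)*(d - 3)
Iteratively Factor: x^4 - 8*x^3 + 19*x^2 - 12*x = (x - 3)*(x^3 - 5*x^2 + 4*x) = (x - 3)*(x - 1)*(x^2 - 4*x) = x*(x - 3)*(x - 1)*(x - 4)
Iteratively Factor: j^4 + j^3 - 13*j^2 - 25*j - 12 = (j + 1)*(j^3 - 13*j - 12) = (j - 4)*(j + 1)*(j^2 + 4*j + 3) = (j - 4)*(j + 1)^2*(j + 3)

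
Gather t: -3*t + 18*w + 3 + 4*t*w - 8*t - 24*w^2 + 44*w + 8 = t*(4*w - 11) - 24*w^2 + 62*w + 11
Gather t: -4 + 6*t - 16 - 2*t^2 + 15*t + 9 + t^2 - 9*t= -t^2 + 12*t - 11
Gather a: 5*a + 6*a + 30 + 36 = 11*a + 66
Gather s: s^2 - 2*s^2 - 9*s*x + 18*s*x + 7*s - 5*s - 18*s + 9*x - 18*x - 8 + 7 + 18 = -s^2 + s*(9*x - 16) - 9*x + 17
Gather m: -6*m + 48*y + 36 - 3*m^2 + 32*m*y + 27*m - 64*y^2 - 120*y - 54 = -3*m^2 + m*(32*y + 21) - 64*y^2 - 72*y - 18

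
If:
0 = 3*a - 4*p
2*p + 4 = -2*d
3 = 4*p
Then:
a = 1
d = -11/4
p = 3/4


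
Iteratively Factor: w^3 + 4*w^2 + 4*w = (w)*(w^2 + 4*w + 4) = w*(w + 2)*(w + 2)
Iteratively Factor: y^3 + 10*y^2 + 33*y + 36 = (y + 3)*(y^2 + 7*y + 12) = (y + 3)*(y + 4)*(y + 3)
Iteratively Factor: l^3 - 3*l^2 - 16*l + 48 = (l + 4)*(l^2 - 7*l + 12) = (l - 3)*(l + 4)*(l - 4)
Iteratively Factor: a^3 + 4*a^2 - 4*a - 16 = (a + 4)*(a^2 - 4) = (a - 2)*(a + 4)*(a + 2)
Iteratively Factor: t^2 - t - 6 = (t + 2)*(t - 3)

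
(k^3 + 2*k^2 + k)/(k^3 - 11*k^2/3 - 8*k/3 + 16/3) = 3*k*(k^2 + 2*k + 1)/(3*k^3 - 11*k^2 - 8*k + 16)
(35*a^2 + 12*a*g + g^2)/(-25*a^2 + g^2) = (-7*a - g)/(5*a - g)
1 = 1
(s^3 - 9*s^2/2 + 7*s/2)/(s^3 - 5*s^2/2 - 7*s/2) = (s - 1)/(s + 1)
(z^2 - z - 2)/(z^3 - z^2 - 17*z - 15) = (z - 2)/(z^2 - 2*z - 15)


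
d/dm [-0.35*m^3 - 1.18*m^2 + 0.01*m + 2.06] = -1.05*m^2 - 2.36*m + 0.01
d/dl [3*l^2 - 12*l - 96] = 6*l - 12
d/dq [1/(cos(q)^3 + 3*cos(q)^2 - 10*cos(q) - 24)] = (3*cos(q)^2 + 6*cos(q) - 10)*sin(q)/(cos(q)^3 + 3*cos(q)^2 - 10*cos(q) - 24)^2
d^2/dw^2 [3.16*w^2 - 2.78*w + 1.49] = 6.32000000000000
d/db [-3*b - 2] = -3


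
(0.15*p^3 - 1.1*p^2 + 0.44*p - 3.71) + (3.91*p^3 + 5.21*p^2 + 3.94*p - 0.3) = 4.06*p^3 + 4.11*p^2 + 4.38*p - 4.01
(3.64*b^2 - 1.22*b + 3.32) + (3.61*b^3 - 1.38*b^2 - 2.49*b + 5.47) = 3.61*b^3 + 2.26*b^2 - 3.71*b + 8.79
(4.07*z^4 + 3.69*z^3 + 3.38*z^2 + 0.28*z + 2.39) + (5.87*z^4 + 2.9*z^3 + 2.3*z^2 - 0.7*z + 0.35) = 9.94*z^4 + 6.59*z^3 + 5.68*z^2 - 0.42*z + 2.74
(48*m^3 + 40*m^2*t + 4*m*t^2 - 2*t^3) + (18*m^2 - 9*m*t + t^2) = 48*m^3 + 40*m^2*t + 18*m^2 + 4*m*t^2 - 9*m*t - 2*t^3 + t^2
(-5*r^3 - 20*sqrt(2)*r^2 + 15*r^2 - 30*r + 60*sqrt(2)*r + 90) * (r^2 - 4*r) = -5*r^5 - 20*sqrt(2)*r^4 + 35*r^4 - 90*r^3 + 140*sqrt(2)*r^3 - 240*sqrt(2)*r^2 + 210*r^2 - 360*r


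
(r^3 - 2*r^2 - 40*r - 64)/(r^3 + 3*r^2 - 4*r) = (r^2 - 6*r - 16)/(r*(r - 1))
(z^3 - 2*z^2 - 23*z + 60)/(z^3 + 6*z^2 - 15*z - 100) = (z - 3)/(z + 5)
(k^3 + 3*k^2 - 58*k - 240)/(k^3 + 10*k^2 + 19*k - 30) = (k - 8)/(k - 1)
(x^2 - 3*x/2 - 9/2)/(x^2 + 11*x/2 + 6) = (x - 3)/(x + 4)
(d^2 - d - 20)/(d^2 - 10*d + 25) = (d + 4)/(d - 5)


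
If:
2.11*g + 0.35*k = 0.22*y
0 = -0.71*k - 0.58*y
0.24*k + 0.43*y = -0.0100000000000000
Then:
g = -0.01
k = 0.03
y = -0.04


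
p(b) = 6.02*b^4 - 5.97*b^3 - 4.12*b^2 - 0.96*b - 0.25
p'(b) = 24.08*b^3 - 17.91*b^2 - 8.24*b - 0.96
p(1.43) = -2.33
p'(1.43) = 21.05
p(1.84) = 15.85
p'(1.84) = 73.25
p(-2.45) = 282.07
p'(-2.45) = -442.40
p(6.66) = 9890.89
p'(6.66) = 6263.18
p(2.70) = 169.54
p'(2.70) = 320.19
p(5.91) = 5962.05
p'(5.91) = 4295.50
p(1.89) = 19.73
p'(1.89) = 82.06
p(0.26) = -0.86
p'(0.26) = -3.89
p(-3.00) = 614.36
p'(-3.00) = -787.59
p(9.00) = 34802.48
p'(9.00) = 16028.49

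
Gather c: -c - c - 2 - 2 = -2*c - 4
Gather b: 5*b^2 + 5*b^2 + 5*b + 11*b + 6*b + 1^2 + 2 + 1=10*b^2 + 22*b + 4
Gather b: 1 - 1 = 0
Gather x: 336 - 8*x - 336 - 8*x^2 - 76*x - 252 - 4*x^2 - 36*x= -12*x^2 - 120*x - 252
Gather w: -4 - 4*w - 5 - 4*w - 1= -8*w - 10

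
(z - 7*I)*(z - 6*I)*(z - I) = z^3 - 14*I*z^2 - 55*z + 42*I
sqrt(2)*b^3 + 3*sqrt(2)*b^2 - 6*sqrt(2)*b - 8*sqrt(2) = (b - 2)*(b + 4)*(sqrt(2)*b + sqrt(2))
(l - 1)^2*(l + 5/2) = l^3 + l^2/2 - 4*l + 5/2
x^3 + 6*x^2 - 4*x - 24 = (x - 2)*(x + 2)*(x + 6)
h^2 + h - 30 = (h - 5)*(h + 6)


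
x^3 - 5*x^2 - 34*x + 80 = (x - 8)*(x - 2)*(x + 5)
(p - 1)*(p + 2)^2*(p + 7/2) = p^4 + 13*p^3/2 + 21*p^2/2 - 4*p - 14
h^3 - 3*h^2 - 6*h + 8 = (h - 4)*(h - 1)*(h + 2)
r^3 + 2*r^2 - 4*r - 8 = (r - 2)*(r + 2)^2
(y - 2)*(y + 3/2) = y^2 - y/2 - 3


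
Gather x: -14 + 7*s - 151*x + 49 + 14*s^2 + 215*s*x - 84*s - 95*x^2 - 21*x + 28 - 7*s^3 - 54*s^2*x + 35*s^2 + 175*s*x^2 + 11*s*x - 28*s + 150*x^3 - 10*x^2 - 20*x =-7*s^3 + 49*s^2 - 105*s + 150*x^3 + x^2*(175*s - 105) + x*(-54*s^2 + 226*s - 192) + 63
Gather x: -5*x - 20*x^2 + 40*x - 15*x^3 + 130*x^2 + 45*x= -15*x^3 + 110*x^2 + 80*x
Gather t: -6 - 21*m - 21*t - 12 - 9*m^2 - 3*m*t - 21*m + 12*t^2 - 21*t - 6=-9*m^2 - 42*m + 12*t^2 + t*(-3*m - 42) - 24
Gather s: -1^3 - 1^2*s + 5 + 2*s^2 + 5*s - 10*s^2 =-8*s^2 + 4*s + 4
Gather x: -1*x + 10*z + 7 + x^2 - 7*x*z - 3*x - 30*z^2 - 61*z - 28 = x^2 + x*(-7*z - 4) - 30*z^2 - 51*z - 21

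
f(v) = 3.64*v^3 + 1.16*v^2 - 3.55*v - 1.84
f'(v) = 10.92*v^2 + 2.32*v - 3.55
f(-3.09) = -87.19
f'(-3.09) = 93.55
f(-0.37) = -0.55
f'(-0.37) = -2.91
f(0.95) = -1.04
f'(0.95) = 8.51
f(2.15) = 32.07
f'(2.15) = 51.92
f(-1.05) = -1.05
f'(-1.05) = 6.05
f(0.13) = -2.27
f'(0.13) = -3.06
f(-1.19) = -2.11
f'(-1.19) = 9.15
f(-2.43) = -38.59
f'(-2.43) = 55.29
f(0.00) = -1.84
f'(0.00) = -3.55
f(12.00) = 6412.52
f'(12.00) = 1596.77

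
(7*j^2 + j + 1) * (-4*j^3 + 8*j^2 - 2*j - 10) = -28*j^5 + 52*j^4 - 10*j^3 - 64*j^2 - 12*j - 10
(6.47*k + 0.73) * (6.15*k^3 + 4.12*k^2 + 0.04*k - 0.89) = 39.7905*k^4 + 31.1459*k^3 + 3.2664*k^2 - 5.7291*k - 0.6497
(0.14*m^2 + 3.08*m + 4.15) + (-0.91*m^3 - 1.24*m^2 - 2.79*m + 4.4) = -0.91*m^3 - 1.1*m^2 + 0.29*m + 8.55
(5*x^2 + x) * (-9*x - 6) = -45*x^3 - 39*x^2 - 6*x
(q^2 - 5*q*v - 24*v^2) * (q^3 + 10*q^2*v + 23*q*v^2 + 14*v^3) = q^5 + 5*q^4*v - 51*q^3*v^2 - 341*q^2*v^3 - 622*q*v^4 - 336*v^5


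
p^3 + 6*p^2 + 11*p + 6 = (p + 1)*(p + 2)*(p + 3)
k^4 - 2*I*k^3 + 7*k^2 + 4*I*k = k*(k - 4*I)*(k + I)^2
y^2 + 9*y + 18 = (y + 3)*(y + 6)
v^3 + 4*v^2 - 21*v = v*(v - 3)*(v + 7)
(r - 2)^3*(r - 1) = r^4 - 7*r^3 + 18*r^2 - 20*r + 8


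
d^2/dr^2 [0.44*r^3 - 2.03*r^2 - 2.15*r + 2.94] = 2.64*r - 4.06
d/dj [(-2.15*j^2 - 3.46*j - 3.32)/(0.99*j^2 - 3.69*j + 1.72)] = (11.3589*j^2 - 0.8224*j - 18.202)/(0.9801*j^4 - 7.3062*j^3 + 17.0217*j^2 - 12.6936*j + 2.9584)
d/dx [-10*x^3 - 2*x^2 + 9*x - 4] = -30*x^2 - 4*x + 9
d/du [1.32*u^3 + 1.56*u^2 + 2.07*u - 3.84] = 3.96*u^2 + 3.12*u + 2.07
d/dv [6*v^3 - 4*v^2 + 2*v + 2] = 18*v^2 - 8*v + 2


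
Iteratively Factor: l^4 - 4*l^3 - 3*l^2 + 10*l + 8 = (l - 4)*(l^3 - 3*l - 2) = (l - 4)*(l + 1)*(l^2 - l - 2) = (l - 4)*(l + 1)^2*(l - 2)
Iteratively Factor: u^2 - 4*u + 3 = (u - 1)*(u - 3)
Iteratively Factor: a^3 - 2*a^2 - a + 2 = (a + 1)*(a^2 - 3*a + 2) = (a - 1)*(a + 1)*(a - 2)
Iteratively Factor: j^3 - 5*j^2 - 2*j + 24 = (j - 3)*(j^2 - 2*j - 8) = (j - 3)*(j + 2)*(j - 4)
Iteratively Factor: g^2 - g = (g)*(g - 1)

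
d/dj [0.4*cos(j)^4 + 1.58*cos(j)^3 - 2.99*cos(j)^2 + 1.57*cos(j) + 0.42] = (-1.6*cos(j)^3 - 4.74*cos(j)^2 + 5.98*cos(j) - 1.57)*sin(j)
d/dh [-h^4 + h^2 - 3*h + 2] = -4*h^3 + 2*h - 3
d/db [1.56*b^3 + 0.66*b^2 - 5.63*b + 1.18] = 4.68*b^2 + 1.32*b - 5.63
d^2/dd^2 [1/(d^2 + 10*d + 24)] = 2*(-d^2 - 10*d + 4*(d + 5)^2 - 24)/(d^2 + 10*d + 24)^3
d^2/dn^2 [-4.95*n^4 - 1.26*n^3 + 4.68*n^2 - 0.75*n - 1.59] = -59.4*n^2 - 7.56*n + 9.36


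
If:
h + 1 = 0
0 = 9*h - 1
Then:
No Solution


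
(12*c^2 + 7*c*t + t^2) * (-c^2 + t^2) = -12*c^4 - 7*c^3*t + 11*c^2*t^2 + 7*c*t^3 + t^4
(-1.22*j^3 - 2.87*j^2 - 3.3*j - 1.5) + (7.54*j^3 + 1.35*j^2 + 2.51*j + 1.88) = 6.32*j^3 - 1.52*j^2 - 0.79*j + 0.38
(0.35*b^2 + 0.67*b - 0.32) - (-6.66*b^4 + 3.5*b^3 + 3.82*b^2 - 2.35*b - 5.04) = 6.66*b^4 - 3.5*b^3 - 3.47*b^2 + 3.02*b + 4.72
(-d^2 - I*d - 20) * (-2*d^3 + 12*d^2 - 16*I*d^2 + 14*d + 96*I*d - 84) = 2*d^5 - 12*d^4 + 18*I*d^4 + 10*d^3 - 108*I*d^3 - 60*d^2 + 306*I*d^2 - 280*d - 1836*I*d + 1680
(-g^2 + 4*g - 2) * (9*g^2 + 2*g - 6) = -9*g^4 + 34*g^3 - 4*g^2 - 28*g + 12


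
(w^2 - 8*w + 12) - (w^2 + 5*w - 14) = 26 - 13*w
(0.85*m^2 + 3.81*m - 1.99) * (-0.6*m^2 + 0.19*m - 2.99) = -0.51*m^4 - 2.1245*m^3 - 0.6236*m^2 - 11.77*m + 5.9501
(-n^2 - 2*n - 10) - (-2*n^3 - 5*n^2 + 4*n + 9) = 2*n^3 + 4*n^2 - 6*n - 19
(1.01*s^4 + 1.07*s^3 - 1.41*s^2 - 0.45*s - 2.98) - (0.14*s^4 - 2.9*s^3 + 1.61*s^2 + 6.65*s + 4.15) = 0.87*s^4 + 3.97*s^3 - 3.02*s^2 - 7.1*s - 7.13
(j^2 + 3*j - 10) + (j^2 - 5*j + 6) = 2*j^2 - 2*j - 4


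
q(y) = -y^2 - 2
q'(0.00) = 0.00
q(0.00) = -2.00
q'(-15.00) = 30.00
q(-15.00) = -227.00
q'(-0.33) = 0.66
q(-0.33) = -2.11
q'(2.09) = -4.18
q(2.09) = -6.37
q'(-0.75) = 1.50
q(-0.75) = -2.56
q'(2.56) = -5.12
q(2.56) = -8.55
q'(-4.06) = 8.12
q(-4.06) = -18.48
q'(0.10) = -0.20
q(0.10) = -2.01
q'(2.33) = -4.66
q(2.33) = -7.43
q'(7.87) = -15.74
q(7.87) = -63.94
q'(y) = -2*y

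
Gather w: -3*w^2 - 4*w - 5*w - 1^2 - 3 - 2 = -3*w^2 - 9*w - 6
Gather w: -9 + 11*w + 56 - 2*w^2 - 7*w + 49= -2*w^2 + 4*w + 96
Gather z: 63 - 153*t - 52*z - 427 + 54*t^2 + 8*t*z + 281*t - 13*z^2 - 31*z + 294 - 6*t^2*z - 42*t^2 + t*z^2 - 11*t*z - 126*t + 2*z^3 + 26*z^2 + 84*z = 12*t^2 + 2*t + 2*z^3 + z^2*(t + 13) + z*(-6*t^2 - 3*t + 1) - 70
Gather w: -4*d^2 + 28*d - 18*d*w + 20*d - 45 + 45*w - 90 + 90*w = -4*d^2 + 48*d + w*(135 - 18*d) - 135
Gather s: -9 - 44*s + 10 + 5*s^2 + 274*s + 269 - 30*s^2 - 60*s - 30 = -25*s^2 + 170*s + 240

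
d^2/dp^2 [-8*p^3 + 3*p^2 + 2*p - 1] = 6 - 48*p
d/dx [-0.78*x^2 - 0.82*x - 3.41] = -1.56*x - 0.82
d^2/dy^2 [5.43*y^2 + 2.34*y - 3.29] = 10.8600000000000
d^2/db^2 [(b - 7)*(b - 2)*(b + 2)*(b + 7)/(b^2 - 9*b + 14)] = 2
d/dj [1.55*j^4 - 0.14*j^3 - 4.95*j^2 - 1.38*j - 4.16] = 6.2*j^3 - 0.42*j^2 - 9.9*j - 1.38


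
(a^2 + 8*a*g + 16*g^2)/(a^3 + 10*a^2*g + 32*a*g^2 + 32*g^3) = 1/(a + 2*g)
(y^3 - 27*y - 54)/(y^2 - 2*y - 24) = (y^2 + 6*y + 9)/(y + 4)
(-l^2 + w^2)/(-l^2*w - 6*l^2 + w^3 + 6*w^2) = 1/(w + 6)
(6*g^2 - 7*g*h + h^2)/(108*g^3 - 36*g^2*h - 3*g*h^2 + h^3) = (g - h)/(18*g^2 - 3*g*h - h^2)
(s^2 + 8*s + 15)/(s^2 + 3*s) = (s + 5)/s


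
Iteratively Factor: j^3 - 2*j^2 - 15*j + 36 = (j - 3)*(j^2 + j - 12) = (j - 3)*(j + 4)*(j - 3)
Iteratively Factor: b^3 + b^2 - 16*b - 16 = (b + 1)*(b^2 - 16) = (b + 1)*(b + 4)*(b - 4)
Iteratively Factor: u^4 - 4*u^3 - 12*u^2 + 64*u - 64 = (u - 4)*(u^3 - 12*u + 16) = (u - 4)*(u + 4)*(u^2 - 4*u + 4) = (u - 4)*(u - 2)*(u + 4)*(u - 2)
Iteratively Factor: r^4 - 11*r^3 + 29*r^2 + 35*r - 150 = (r - 5)*(r^3 - 6*r^2 - r + 30) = (r - 5)*(r + 2)*(r^2 - 8*r + 15) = (r - 5)^2*(r + 2)*(r - 3)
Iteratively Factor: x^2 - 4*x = (x)*(x - 4)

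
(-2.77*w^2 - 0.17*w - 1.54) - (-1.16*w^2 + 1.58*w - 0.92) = -1.61*w^2 - 1.75*w - 0.62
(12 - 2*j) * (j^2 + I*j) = -2*j^3 + 12*j^2 - 2*I*j^2 + 12*I*j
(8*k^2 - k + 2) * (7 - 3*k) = -24*k^3 + 59*k^2 - 13*k + 14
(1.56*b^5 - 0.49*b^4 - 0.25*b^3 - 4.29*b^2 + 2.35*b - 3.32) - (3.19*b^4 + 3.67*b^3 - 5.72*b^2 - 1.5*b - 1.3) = 1.56*b^5 - 3.68*b^4 - 3.92*b^3 + 1.43*b^2 + 3.85*b - 2.02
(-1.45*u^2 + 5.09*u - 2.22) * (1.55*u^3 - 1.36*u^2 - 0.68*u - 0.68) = -2.2475*u^5 + 9.8615*u^4 - 9.3774*u^3 + 0.544*u^2 - 1.9516*u + 1.5096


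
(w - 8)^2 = w^2 - 16*w + 64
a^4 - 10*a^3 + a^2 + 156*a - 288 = (a - 8)*(a - 3)^2*(a + 4)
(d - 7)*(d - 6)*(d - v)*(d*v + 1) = d^4*v - d^3*v^2 - 13*d^3*v + d^3 + 13*d^2*v^2 + 41*d^2*v - 13*d^2 - 42*d*v^2 + 13*d*v + 42*d - 42*v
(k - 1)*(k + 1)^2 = k^3 + k^2 - k - 1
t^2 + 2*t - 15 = (t - 3)*(t + 5)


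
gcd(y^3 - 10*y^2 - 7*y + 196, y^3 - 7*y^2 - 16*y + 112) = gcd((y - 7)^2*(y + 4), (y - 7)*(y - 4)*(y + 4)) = y^2 - 3*y - 28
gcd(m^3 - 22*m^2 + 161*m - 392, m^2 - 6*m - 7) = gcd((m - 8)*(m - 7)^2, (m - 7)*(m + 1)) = m - 7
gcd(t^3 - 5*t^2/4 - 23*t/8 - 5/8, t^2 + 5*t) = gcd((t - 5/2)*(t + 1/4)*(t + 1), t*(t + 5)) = 1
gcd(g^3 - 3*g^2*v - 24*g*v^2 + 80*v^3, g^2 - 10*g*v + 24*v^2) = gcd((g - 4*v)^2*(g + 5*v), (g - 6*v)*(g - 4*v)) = -g + 4*v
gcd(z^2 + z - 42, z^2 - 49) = z + 7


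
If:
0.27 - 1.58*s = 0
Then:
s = 0.17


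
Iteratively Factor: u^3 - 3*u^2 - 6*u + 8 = (u - 1)*(u^2 - 2*u - 8) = (u - 4)*(u - 1)*(u + 2)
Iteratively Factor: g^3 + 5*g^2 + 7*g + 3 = (g + 1)*(g^2 + 4*g + 3) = (g + 1)*(g + 3)*(g + 1)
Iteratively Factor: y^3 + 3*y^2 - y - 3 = (y + 3)*(y^2 - 1) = (y + 1)*(y + 3)*(y - 1)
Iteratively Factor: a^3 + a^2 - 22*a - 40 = (a - 5)*(a^2 + 6*a + 8) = (a - 5)*(a + 4)*(a + 2)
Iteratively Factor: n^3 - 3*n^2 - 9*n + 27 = (n - 3)*(n^2 - 9) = (n - 3)*(n + 3)*(n - 3)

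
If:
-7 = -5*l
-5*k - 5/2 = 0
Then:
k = -1/2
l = 7/5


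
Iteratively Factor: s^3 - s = (s + 1)*(s^2 - s) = (s - 1)*(s + 1)*(s)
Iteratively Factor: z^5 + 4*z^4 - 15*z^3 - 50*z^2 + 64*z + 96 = (z - 2)*(z^4 + 6*z^3 - 3*z^2 - 56*z - 48) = (z - 3)*(z - 2)*(z^3 + 9*z^2 + 24*z + 16) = (z - 3)*(z - 2)*(z + 4)*(z^2 + 5*z + 4) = (z - 3)*(z - 2)*(z + 4)^2*(z + 1)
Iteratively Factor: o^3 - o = (o - 1)*(o^2 + o) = (o - 1)*(o + 1)*(o)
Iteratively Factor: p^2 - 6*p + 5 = (p - 5)*(p - 1)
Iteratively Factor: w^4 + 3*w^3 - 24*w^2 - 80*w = (w + 4)*(w^3 - w^2 - 20*w) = w*(w + 4)*(w^2 - w - 20) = w*(w + 4)^2*(w - 5)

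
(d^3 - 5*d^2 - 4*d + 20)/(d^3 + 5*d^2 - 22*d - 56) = (d^2 - 7*d + 10)/(d^2 + 3*d - 28)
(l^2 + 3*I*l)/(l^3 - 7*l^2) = (l + 3*I)/(l*(l - 7))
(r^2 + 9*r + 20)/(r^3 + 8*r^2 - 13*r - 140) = (r + 4)/(r^2 + 3*r - 28)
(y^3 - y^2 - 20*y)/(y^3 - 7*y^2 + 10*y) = (y + 4)/(y - 2)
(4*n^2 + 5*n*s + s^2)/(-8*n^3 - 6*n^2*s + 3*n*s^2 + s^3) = 1/(-2*n + s)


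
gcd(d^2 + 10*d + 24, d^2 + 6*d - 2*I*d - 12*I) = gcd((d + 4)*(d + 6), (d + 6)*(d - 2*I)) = d + 6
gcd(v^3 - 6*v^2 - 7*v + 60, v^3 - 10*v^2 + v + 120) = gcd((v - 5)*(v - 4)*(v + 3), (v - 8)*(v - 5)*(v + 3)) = v^2 - 2*v - 15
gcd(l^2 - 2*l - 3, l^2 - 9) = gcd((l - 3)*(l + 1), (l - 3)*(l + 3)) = l - 3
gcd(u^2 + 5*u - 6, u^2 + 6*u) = u + 6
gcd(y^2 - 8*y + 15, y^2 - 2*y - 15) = y - 5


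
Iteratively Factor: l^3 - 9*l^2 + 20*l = (l - 5)*(l^2 - 4*l) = l*(l - 5)*(l - 4)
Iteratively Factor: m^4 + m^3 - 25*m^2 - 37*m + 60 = (m - 5)*(m^3 + 6*m^2 + 5*m - 12) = (m - 5)*(m - 1)*(m^2 + 7*m + 12) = (m - 5)*(m - 1)*(m + 3)*(m + 4)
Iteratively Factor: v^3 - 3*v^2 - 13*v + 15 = (v + 3)*(v^2 - 6*v + 5) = (v - 5)*(v + 3)*(v - 1)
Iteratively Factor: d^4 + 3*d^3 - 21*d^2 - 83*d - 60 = (d + 3)*(d^3 - 21*d - 20) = (d - 5)*(d + 3)*(d^2 + 5*d + 4) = (d - 5)*(d + 1)*(d + 3)*(d + 4)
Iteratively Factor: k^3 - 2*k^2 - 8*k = (k - 4)*(k^2 + 2*k) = (k - 4)*(k + 2)*(k)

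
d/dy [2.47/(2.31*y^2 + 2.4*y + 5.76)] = (-11.4114*y - 5.928)/(2.31*y^2 + 2.4*y + 5.76)^2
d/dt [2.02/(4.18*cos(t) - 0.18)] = 8.4436*sin(t)/(4.18*cos(t) - 0.18)^2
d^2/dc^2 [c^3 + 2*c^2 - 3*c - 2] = 6*c + 4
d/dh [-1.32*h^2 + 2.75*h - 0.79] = 2.75 - 2.64*h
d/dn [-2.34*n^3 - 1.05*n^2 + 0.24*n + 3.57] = -7.02*n^2 - 2.1*n + 0.24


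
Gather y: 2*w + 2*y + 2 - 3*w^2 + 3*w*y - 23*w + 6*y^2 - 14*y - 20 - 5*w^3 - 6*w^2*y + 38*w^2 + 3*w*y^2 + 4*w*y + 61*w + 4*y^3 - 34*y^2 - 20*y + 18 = -5*w^3 + 35*w^2 + 40*w + 4*y^3 + y^2*(3*w - 28) + y*(-6*w^2 + 7*w - 32)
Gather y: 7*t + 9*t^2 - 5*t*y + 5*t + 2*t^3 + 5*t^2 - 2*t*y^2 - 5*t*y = 2*t^3 + 14*t^2 - 2*t*y^2 - 10*t*y + 12*t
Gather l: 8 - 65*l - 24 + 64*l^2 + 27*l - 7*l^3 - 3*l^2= -7*l^3 + 61*l^2 - 38*l - 16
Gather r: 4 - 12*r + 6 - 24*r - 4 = 6 - 36*r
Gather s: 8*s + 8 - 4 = 8*s + 4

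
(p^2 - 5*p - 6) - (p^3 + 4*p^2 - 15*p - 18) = -p^3 - 3*p^2 + 10*p + 12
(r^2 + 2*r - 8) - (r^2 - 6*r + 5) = 8*r - 13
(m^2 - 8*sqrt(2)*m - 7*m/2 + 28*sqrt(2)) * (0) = 0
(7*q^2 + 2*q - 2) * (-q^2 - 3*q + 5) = -7*q^4 - 23*q^3 + 31*q^2 + 16*q - 10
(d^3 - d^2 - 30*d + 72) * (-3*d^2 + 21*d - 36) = -3*d^5 + 24*d^4 + 33*d^3 - 810*d^2 + 2592*d - 2592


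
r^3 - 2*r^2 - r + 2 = (r - 2)*(r - 1)*(r + 1)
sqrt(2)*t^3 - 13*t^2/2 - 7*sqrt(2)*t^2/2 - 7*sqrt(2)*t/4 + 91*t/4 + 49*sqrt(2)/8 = (t - 7/2)*(t - 7*sqrt(2)/2)*(sqrt(2)*t + 1/2)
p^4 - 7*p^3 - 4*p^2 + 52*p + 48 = (p - 6)*(p - 4)*(p + 1)*(p + 2)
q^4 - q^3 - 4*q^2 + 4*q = q*(q - 2)*(q - 1)*(q + 2)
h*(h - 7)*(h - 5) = h^3 - 12*h^2 + 35*h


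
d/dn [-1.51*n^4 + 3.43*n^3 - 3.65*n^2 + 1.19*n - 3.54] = -6.04*n^3 + 10.29*n^2 - 7.3*n + 1.19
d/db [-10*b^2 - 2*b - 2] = -20*b - 2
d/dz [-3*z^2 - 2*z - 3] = -6*z - 2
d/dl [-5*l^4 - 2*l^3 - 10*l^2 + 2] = 2*l*(-10*l^2 - 3*l - 10)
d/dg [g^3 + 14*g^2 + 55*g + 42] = 3*g^2 + 28*g + 55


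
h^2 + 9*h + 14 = (h + 2)*(h + 7)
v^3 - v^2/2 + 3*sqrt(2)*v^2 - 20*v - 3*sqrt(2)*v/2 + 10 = (v - 1/2)*(v - 2*sqrt(2))*(v + 5*sqrt(2))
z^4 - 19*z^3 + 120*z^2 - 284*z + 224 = (z - 8)*(z - 7)*(z - 2)^2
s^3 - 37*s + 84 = (s - 4)*(s - 3)*(s + 7)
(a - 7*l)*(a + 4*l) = a^2 - 3*a*l - 28*l^2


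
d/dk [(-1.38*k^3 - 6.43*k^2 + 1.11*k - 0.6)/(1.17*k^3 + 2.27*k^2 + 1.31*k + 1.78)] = (4.3905*k^4 - 6.213*k^3 - 16.2062*k^2 - 20.1668*k + 2.7618)/(1.3689*k^6 + 5.3118*k^5 + 8.2183*k^4 + 10.1126*k^3 + 9.7973*k^2 + 4.6636*k + 3.1684)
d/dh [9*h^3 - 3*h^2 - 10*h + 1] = 27*h^2 - 6*h - 10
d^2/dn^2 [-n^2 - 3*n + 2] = -2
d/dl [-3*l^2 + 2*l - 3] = 2 - 6*l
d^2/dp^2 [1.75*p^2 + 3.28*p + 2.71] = 3.50000000000000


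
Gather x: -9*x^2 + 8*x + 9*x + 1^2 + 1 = -9*x^2 + 17*x + 2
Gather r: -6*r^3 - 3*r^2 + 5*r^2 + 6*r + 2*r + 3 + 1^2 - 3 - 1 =-6*r^3 + 2*r^2 + 8*r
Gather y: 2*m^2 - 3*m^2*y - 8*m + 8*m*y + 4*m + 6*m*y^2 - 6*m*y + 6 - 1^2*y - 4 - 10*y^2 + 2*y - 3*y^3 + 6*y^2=2*m^2 - 4*m - 3*y^3 + y^2*(6*m - 4) + y*(-3*m^2 + 2*m + 1) + 2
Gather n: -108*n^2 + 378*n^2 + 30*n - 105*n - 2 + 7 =270*n^2 - 75*n + 5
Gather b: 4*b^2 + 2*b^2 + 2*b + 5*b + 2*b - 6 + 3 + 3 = 6*b^2 + 9*b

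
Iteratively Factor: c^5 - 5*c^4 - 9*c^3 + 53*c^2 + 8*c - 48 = (c + 1)*(c^4 - 6*c^3 - 3*c^2 + 56*c - 48) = (c - 4)*(c + 1)*(c^3 - 2*c^2 - 11*c + 12) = (c - 4)*(c + 1)*(c + 3)*(c^2 - 5*c + 4) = (c - 4)*(c - 1)*(c + 1)*(c + 3)*(c - 4)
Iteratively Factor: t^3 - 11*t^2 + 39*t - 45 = (t - 3)*(t^2 - 8*t + 15) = (t - 3)^2*(t - 5)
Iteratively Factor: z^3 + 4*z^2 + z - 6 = (z + 2)*(z^2 + 2*z - 3) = (z - 1)*(z + 2)*(z + 3)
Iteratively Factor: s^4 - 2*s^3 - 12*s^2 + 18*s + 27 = (s - 3)*(s^3 + s^2 - 9*s - 9) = (s - 3)^2*(s^2 + 4*s + 3) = (s - 3)^2*(s + 1)*(s + 3)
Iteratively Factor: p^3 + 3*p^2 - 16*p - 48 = (p + 4)*(p^2 - p - 12) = (p + 3)*(p + 4)*(p - 4)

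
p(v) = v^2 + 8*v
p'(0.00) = 8.00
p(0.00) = 0.00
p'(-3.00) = 2.00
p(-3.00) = -15.00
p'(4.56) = 17.12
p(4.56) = 57.27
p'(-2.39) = 3.22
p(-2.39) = -13.41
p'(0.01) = 8.02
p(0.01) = 0.08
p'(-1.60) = 4.80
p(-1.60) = -10.24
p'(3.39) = 14.78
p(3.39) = 38.61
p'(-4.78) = -1.56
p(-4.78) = -15.39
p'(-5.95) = -3.90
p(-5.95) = -12.20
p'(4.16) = 16.32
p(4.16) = 50.59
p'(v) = 2*v + 8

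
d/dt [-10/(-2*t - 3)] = -20/(2*t + 3)^2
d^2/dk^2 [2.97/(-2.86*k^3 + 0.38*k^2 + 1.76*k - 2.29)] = ((50.9652*k - 2.2572)*(2.86*k^3 - 0.38*k^2 - 1.76*k + 2.29) - 2.97*(-17.16*k^2 + 1.52*k + 3.52)*(-8.58*k^2 + 0.76*k + 1.76))/(2.86*k^3 - 0.38*k^2 - 1.76*k + 2.29)^3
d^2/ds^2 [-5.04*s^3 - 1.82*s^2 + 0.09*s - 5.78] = -30.24*s - 3.64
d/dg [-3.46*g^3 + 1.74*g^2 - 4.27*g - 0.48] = -10.38*g^2 + 3.48*g - 4.27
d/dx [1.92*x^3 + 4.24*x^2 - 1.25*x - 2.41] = 5.76*x^2 + 8.48*x - 1.25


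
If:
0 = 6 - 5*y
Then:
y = 6/5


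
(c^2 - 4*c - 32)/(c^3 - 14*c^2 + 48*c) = (c + 4)/(c*(c - 6))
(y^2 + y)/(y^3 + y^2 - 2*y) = (y + 1)/(y^2 + y - 2)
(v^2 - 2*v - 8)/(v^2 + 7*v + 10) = (v - 4)/(v + 5)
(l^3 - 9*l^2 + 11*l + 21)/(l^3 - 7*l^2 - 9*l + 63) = (l + 1)/(l + 3)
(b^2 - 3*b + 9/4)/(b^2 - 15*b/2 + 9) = (b - 3/2)/(b - 6)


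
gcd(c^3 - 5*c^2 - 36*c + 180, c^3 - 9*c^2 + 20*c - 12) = c - 6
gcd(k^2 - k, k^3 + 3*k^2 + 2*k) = k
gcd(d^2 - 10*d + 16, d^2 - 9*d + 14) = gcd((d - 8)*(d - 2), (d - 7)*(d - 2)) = d - 2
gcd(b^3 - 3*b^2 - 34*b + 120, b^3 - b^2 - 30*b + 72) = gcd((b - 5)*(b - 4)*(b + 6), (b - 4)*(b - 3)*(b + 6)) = b^2 + 2*b - 24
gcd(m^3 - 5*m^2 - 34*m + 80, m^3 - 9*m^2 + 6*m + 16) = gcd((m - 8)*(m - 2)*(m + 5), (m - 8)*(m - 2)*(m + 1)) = m^2 - 10*m + 16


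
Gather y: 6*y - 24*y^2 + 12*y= -24*y^2 + 18*y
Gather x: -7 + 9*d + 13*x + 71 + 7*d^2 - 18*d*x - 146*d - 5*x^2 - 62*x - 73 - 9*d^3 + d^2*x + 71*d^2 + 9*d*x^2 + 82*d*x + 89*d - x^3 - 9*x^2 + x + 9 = -9*d^3 + 78*d^2 - 48*d - x^3 + x^2*(9*d - 14) + x*(d^2 + 64*d - 48)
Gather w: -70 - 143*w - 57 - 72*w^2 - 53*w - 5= -72*w^2 - 196*w - 132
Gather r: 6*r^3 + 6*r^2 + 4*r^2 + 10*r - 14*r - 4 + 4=6*r^3 + 10*r^2 - 4*r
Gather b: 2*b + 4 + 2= 2*b + 6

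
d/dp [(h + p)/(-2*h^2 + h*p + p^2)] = (-2*h^2 + h*p + p^2 - (h + p)*(h + 2*p))/(-2*h^2 + h*p + p^2)^2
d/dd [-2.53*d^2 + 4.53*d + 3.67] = 4.53 - 5.06*d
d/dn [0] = 0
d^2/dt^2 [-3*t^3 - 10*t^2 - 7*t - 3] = -18*t - 20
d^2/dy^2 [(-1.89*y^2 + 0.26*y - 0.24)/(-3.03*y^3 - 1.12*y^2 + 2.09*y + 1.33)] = (34.7038020000001*y^6 - 14.322204*y^5 + 92.9597940000001*y^4 + 124.56551*y^3 - 2.993976*y^2 + 0.108527999999998*y + 10.943582)/(27.818127*y^9 + 30.847824*y^8 - 46.161747*y^7 - 77.782607*y^6 + 4.76001299999999*y^5 + 60.206706*y^4 + 25.629556*y^3 - 11.485215*y^2 - 11.091003*y - 2.352637)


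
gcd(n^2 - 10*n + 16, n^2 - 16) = 1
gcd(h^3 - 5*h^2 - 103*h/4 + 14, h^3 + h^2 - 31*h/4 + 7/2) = h^2 + 3*h - 7/4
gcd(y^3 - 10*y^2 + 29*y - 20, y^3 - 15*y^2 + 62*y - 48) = y - 1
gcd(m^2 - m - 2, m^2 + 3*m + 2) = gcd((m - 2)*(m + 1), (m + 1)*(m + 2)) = m + 1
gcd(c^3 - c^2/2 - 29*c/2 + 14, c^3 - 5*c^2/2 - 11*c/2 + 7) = c^2 - 9*c/2 + 7/2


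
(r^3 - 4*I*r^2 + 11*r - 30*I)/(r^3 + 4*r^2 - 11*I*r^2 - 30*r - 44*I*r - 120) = (r^2 + I*r + 6)/(r^2 + r*(4 - 6*I) - 24*I)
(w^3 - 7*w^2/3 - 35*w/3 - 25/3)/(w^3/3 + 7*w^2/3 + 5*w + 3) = (3*w^2 - 10*w - 25)/(w^2 + 6*w + 9)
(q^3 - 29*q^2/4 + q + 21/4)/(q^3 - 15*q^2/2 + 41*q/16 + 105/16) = 4*(q - 1)/(4*q - 5)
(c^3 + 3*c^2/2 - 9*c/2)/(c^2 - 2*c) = (2*c^2 + 3*c - 9)/(2*(c - 2))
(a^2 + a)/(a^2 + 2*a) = (a + 1)/(a + 2)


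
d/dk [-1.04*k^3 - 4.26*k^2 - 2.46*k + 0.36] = -3.12*k^2 - 8.52*k - 2.46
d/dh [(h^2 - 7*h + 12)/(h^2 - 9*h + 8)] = 2*(-h^2 - 4*h + 26)/(h^4 - 18*h^3 + 97*h^2 - 144*h + 64)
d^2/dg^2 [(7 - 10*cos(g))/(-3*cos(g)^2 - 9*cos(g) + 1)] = 2*(-810*(1 - cos(2*g))^2*cos(g) + 522*(1 - cos(2*g))^2 - 1723*cos(g) + 2454*cos(2*g) - 153*cos(3*g) + 180*cos(5*g) - 3618)/(18*cos(g) + 3*cos(2*g) + 1)^3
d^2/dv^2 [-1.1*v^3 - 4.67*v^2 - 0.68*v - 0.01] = -6.6*v - 9.34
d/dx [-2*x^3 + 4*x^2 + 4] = 2*x*(4 - 3*x)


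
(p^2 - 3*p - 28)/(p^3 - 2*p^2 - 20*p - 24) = (-p^2 + 3*p + 28)/(-p^3 + 2*p^2 + 20*p + 24)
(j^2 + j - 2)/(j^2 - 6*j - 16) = (j - 1)/(j - 8)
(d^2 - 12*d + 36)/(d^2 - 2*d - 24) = (d - 6)/(d + 4)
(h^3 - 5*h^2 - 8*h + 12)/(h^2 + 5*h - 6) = (h^2 - 4*h - 12)/(h + 6)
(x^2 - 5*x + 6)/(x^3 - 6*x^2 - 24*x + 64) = (x - 3)/(x^2 - 4*x - 32)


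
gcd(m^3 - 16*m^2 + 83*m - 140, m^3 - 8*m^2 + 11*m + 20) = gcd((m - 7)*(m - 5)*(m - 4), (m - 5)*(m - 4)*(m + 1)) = m^2 - 9*m + 20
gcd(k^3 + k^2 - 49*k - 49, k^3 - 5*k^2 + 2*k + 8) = k + 1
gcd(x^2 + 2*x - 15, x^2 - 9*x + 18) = x - 3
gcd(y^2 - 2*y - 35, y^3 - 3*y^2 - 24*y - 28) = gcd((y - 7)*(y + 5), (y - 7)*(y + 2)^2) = y - 7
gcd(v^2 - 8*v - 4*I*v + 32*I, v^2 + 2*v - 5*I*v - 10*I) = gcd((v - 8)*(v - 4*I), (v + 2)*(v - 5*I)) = 1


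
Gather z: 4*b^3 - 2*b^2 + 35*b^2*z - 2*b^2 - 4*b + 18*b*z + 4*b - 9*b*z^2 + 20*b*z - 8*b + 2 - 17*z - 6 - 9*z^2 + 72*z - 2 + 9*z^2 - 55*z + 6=4*b^3 - 4*b^2 - 9*b*z^2 - 8*b + z*(35*b^2 + 38*b)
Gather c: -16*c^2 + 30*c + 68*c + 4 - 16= -16*c^2 + 98*c - 12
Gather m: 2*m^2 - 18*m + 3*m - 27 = 2*m^2 - 15*m - 27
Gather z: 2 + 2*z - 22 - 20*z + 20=-18*z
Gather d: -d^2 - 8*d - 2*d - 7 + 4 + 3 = -d^2 - 10*d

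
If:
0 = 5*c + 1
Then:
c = -1/5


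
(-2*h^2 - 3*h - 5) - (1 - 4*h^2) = 2*h^2 - 3*h - 6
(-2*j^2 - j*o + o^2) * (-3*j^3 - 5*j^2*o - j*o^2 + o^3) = 6*j^5 + 13*j^4*o + 4*j^3*o^2 - 6*j^2*o^3 - 2*j*o^4 + o^5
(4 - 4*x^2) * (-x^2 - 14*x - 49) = 4*x^4 + 56*x^3 + 192*x^2 - 56*x - 196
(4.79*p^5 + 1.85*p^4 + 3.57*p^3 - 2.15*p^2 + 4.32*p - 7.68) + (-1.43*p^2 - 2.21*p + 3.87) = 4.79*p^5 + 1.85*p^4 + 3.57*p^3 - 3.58*p^2 + 2.11*p - 3.81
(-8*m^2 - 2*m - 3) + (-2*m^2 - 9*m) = -10*m^2 - 11*m - 3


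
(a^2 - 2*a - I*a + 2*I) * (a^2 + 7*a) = a^4 + 5*a^3 - I*a^3 - 14*a^2 - 5*I*a^2 + 14*I*a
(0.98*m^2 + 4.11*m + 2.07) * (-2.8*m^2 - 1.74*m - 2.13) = -2.744*m^4 - 13.2132*m^3 - 15.0348*m^2 - 12.3561*m - 4.4091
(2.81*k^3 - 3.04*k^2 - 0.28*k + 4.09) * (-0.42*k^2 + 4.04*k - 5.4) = -1.1802*k^5 + 12.6292*k^4 - 27.338*k^3 + 13.567*k^2 + 18.0356*k - 22.086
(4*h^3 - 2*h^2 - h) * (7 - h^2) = -4*h^5 + 2*h^4 + 29*h^3 - 14*h^2 - 7*h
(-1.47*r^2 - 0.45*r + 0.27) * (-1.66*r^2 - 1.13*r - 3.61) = 2.4402*r^4 + 2.4081*r^3 + 5.367*r^2 + 1.3194*r - 0.9747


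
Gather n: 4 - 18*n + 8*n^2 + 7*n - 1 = 8*n^2 - 11*n + 3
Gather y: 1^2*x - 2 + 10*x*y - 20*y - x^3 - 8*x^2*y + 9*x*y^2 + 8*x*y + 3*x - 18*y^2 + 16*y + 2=-x^3 + 4*x + y^2*(9*x - 18) + y*(-8*x^2 + 18*x - 4)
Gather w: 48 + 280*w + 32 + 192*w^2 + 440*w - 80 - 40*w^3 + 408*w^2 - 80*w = -40*w^3 + 600*w^2 + 640*w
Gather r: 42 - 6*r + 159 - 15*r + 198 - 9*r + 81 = 480 - 30*r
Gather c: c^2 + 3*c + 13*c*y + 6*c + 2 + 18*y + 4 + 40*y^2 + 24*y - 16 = c^2 + c*(13*y + 9) + 40*y^2 + 42*y - 10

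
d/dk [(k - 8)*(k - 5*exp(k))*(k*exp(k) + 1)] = (k - 8)*(k + 1)*(k - 5*exp(k))*exp(k) - (k - 8)*(k*exp(k) + 1)*(5*exp(k) - 1) + (k - 5*exp(k))*(k*exp(k) + 1)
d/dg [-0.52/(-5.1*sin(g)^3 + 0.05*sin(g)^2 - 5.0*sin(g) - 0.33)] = (-7.956*sin(g)^2 + 0.052*sin(g) - 2.6)*cos(g)/(5.1*sin(g)^3 - 0.05*sin(g)^2 + 5.0*sin(g) + 0.33)^2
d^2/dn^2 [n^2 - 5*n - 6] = 2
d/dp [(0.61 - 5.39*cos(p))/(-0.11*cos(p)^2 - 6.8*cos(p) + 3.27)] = (0.5929*cos(p)^2 - 0.1342*cos(p) + 13.4773)*sin(p)/(0.0121*cos(p)^4 + 1.496*cos(p)^3 + 45.5206*cos(p)^2 - 44.472*cos(p) + 10.6929)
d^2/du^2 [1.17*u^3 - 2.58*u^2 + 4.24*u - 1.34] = 7.02*u - 5.16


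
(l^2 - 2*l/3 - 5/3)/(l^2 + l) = (l - 5/3)/l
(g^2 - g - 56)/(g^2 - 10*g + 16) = (g + 7)/(g - 2)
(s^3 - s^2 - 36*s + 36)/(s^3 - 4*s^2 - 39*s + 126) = (s^2 - 7*s + 6)/(s^2 - 10*s + 21)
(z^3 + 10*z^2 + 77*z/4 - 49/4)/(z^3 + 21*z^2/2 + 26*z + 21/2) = (4*z^2 + 12*z - 7)/(2*(2*z^2 + 7*z + 3))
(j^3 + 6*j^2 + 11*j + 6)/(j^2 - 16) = (j^3 + 6*j^2 + 11*j + 6)/(j^2 - 16)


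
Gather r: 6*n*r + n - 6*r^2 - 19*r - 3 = n - 6*r^2 + r*(6*n - 19) - 3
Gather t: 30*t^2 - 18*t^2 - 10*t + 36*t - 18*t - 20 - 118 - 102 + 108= 12*t^2 + 8*t - 132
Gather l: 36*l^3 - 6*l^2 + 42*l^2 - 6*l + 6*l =36*l^3 + 36*l^2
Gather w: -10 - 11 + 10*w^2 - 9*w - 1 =10*w^2 - 9*w - 22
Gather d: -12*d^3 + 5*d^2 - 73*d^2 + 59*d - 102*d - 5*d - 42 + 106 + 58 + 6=-12*d^3 - 68*d^2 - 48*d + 128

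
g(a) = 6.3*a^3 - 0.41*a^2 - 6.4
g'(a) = 18.9*a^2 - 0.82*a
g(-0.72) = -8.96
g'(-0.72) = 10.39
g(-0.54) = -7.51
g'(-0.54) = 5.95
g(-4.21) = -483.76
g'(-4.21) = 338.44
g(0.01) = -6.40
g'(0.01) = -0.01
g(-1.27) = -19.97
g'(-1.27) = 31.53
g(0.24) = -6.34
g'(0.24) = 0.89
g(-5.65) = -1155.77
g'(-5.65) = 607.97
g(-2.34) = -89.37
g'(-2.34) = 105.41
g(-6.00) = -1381.96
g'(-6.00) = 685.32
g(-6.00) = -1381.96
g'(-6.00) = 685.32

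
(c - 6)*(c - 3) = c^2 - 9*c + 18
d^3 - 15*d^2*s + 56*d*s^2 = d*(d - 8*s)*(d - 7*s)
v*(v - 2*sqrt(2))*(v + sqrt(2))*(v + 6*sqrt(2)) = v^4 + 5*sqrt(2)*v^3 - 16*v^2 - 24*sqrt(2)*v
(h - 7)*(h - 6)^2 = h^3 - 19*h^2 + 120*h - 252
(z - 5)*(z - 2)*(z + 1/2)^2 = z^4 - 6*z^3 + 13*z^2/4 + 33*z/4 + 5/2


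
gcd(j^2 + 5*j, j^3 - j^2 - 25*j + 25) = j + 5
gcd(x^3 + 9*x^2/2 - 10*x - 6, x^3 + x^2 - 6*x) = x - 2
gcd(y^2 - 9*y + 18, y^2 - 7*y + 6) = y - 6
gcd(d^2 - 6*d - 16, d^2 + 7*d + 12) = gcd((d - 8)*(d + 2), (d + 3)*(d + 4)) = 1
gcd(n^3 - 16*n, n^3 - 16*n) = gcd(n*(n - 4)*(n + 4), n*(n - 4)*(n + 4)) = n^3 - 16*n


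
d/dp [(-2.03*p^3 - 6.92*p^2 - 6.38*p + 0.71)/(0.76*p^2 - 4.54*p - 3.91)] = (-1.5428*p^4 + 18.4324*p^3 + 60.0775*p^2 + 53.0352*p + 28.1692)/(0.5776*p^4 - 6.9008*p^3 + 14.6684*p^2 + 35.5028*p + 15.2881)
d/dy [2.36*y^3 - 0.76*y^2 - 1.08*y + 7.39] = 7.08*y^2 - 1.52*y - 1.08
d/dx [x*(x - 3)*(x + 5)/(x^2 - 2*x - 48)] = (x^4 - 4*x^3 - 133*x^2 - 192*x + 720)/(x^4 - 4*x^3 - 92*x^2 + 192*x + 2304)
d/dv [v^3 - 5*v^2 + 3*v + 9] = 3*v^2 - 10*v + 3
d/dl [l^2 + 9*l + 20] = 2*l + 9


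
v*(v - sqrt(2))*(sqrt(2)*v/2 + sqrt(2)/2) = sqrt(2)*v^3/2 - v^2 + sqrt(2)*v^2/2 - v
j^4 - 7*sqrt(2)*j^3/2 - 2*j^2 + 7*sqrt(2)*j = j*(j - 7*sqrt(2)/2)*(j - sqrt(2))*(j + sqrt(2))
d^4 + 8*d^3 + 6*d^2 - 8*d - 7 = (d - 1)*(d + 1)^2*(d + 7)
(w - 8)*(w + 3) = w^2 - 5*w - 24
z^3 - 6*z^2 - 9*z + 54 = (z - 6)*(z - 3)*(z + 3)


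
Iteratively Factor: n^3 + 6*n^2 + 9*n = (n)*(n^2 + 6*n + 9) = n*(n + 3)*(n + 3)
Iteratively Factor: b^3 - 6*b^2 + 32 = (b - 4)*(b^2 - 2*b - 8) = (b - 4)*(b + 2)*(b - 4)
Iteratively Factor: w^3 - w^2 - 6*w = (w + 2)*(w^2 - 3*w) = (w - 3)*(w + 2)*(w)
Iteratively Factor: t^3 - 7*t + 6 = (t + 3)*(t^2 - 3*t + 2) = (t - 2)*(t + 3)*(t - 1)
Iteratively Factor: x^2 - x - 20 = (x - 5)*(x + 4)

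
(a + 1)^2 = a^2 + 2*a + 1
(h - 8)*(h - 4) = h^2 - 12*h + 32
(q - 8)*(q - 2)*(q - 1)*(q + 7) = q^4 - 4*q^3 - 51*q^2 + 166*q - 112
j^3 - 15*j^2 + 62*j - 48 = (j - 8)*(j - 6)*(j - 1)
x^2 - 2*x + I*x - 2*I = (x - 2)*(x + I)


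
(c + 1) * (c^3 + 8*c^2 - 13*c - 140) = c^4 + 9*c^3 - 5*c^2 - 153*c - 140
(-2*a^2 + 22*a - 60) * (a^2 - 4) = -2*a^4 + 22*a^3 - 52*a^2 - 88*a + 240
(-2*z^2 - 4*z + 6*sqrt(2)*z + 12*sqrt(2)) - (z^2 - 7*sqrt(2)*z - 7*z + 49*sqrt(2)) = -3*z^2 + 3*z + 13*sqrt(2)*z - 37*sqrt(2)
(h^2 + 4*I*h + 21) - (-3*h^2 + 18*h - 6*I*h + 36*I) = 4*h^2 - 18*h + 10*I*h + 21 - 36*I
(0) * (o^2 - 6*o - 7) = 0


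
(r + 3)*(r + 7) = r^2 + 10*r + 21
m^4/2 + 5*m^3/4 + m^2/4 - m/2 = m*(m/2 + 1/2)*(m - 1/2)*(m + 2)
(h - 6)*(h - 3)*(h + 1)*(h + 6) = h^4 - 2*h^3 - 39*h^2 + 72*h + 108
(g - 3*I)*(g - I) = g^2 - 4*I*g - 3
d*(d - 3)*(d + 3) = d^3 - 9*d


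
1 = 1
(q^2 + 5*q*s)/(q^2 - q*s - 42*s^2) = q*(q + 5*s)/(q^2 - q*s - 42*s^2)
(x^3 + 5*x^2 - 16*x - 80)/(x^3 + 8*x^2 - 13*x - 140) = (x + 4)/(x + 7)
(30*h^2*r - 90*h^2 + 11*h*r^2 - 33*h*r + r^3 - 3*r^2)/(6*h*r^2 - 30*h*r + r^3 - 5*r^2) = (5*h*r - 15*h + r^2 - 3*r)/(r*(r - 5))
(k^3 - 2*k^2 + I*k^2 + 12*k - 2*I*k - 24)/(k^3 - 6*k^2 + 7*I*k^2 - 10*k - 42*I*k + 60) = (k^3 + k^2*(-2 + I) + k*(12 - 2*I) - 24)/(k^3 + k^2*(-6 + 7*I) + k*(-10 - 42*I) + 60)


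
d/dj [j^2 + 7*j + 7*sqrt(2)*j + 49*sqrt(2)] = 2*j + 7 + 7*sqrt(2)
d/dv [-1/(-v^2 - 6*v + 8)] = 2*(-v - 3)/(v^2 + 6*v - 8)^2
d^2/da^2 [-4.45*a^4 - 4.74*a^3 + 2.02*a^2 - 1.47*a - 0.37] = -53.4*a^2 - 28.44*a + 4.04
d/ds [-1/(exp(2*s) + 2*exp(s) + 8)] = 2*(exp(s) + 1)*exp(s)/(exp(2*s) + 2*exp(s) + 8)^2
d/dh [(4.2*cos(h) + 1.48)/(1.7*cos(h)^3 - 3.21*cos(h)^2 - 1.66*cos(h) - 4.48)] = (14.28*cos(h)^3 - 5.934*cos(h)^2 - 9.5016*cos(h) + 16.3592)*sin(h)/(2.89*cos(h)^6 - 10.914*cos(h)^5 + 4.6601*cos(h)^4 - 4.5748*cos(h)^3 + 31.5172*cos(h)^2 + 14.8736*cos(h) + 20.0704)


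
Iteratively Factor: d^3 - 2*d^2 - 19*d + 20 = (d - 1)*(d^2 - d - 20) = (d - 5)*(d - 1)*(d + 4)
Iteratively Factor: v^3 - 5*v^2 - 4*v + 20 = (v - 2)*(v^2 - 3*v - 10) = (v - 5)*(v - 2)*(v + 2)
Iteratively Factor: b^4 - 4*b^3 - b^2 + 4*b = (b - 1)*(b^3 - 3*b^2 - 4*b) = b*(b - 1)*(b^2 - 3*b - 4) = b*(b - 4)*(b - 1)*(b + 1)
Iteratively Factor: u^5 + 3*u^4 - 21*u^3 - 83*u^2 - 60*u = (u + 3)*(u^4 - 21*u^2 - 20*u) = (u - 5)*(u + 3)*(u^3 + 5*u^2 + 4*u) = (u - 5)*(u + 1)*(u + 3)*(u^2 + 4*u) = u*(u - 5)*(u + 1)*(u + 3)*(u + 4)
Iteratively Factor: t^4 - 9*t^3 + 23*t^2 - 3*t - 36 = (t - 3)*(t^3 - 6*t^2 + 5*t + 12) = (t - 4)*(t - 3)*(t^2 - 2*t - 3) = (t - 4)*(t - 3)*(t + 1)*(t - 3)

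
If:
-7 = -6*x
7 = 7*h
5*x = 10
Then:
No Solution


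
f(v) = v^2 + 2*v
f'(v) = 2*v + 2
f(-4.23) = 9.43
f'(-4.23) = -6.46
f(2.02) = 8.12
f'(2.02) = 6.04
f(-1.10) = -0.99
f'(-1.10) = -0.20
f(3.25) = 17.06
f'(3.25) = 8.50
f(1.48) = 5.15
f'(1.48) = 4.96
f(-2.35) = 0.82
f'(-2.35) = -2.70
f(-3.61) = 5.81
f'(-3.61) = -5.22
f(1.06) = 3.24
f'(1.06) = 4.12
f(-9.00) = 63.00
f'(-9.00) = -16.00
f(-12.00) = 120.00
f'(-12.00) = -22.00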